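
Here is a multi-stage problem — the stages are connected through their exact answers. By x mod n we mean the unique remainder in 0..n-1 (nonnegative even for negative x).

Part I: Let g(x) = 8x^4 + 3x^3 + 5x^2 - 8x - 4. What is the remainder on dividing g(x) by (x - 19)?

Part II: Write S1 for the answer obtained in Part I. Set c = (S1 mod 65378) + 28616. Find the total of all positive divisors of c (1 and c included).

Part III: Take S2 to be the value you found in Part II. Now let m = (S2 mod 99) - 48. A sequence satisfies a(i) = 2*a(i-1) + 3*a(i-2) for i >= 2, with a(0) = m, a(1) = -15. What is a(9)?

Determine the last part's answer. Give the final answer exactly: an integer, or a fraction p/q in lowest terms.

44265

Part I: remainder = value at the root: 8*(19)^4 + 3*(19)^3 + 5*(19)^2 - 8*(19)^1 - 4 = (1042568) + (20577) + (1805) + (-152) + (-4) = 1064794; answer 1064794
Part II: S1 = 1064794; c = 47362; 47362 = 2 * 7 * 17 * 199; sigma = (1 + 2) * (1 + 7) * (1 + 17) * (1 + 199) = 3 * 8 * 18 * 200 = 86400; answer 86400
Part III: S2 = 86400; m = 24; a(2) = 2*(-15) + 3*(24) = 42; iterating: a(2)=42, a(3)=39, a(4)=204, a(5)=525, a(6)=1662, a(7)=4899, a(8)=14784, a(9)=44265; answer 44265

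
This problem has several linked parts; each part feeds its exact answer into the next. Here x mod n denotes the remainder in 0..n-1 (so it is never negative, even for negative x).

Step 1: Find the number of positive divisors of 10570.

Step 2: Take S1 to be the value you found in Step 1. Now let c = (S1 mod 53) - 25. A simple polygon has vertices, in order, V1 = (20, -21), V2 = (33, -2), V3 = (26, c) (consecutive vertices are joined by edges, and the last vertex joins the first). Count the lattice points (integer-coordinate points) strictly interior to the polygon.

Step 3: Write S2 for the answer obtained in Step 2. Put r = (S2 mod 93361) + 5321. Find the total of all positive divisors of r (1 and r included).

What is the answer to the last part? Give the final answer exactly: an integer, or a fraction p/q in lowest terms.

10800

Step 1: 10570 = 2 * 5 * 7 * 151; number of divisors = (1+1) * (1+1) * (1+1) * (1+1) = 16; answer 16
Step 2: S1 = 16; c = -9; cross terms: (20*-2 - 33*-21)=653, (33*-9 - 26*-2)=-245, (26*-21 - 20*-9)=-366; twice the area = |42| = 42; area = 21; boundary points = 1 + 7 + 6 = 14; strictly interior points = area - boundary/2 + 1 = 15; answer 15
Step 3: S2 = 15; r = 5336; 5336 = 2^3 * 23 * 29; sigma = (1 + 2 + 4 + 8) * (1 + 23) * (1 + 29) = 15 * 24 * 30 = 10800; answer 10800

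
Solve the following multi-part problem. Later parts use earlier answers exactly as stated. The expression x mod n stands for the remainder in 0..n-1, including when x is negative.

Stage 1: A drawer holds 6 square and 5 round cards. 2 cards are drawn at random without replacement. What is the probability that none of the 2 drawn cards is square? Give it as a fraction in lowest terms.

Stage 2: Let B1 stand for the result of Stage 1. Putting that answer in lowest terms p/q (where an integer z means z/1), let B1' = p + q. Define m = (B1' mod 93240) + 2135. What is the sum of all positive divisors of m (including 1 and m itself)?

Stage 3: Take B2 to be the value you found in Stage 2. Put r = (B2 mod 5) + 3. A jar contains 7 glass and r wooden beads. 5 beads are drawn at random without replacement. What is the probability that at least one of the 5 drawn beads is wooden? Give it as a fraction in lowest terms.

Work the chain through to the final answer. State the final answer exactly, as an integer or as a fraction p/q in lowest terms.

11/12

Stage 1: total draws C(11,2) = 55; favorable C(5,2) = 10; P = 2/11; answer 2/11
Stage 2: B1 = 2/11; threaded value p + q = 13; m = 2148; 2148 = 2^2 * 3 * 179; sigma = (1 + 2 + 4) * (1 + 3) * (1 + 179) = 7 * 4 * 180 = 5040; answer 5040
Stage 3: B2 = 5040; r = 3; total draws C(10,5) = 252; complement C(7,5) = 21; favorable 252 - 21 = 231; P = 11/12; answer 11/12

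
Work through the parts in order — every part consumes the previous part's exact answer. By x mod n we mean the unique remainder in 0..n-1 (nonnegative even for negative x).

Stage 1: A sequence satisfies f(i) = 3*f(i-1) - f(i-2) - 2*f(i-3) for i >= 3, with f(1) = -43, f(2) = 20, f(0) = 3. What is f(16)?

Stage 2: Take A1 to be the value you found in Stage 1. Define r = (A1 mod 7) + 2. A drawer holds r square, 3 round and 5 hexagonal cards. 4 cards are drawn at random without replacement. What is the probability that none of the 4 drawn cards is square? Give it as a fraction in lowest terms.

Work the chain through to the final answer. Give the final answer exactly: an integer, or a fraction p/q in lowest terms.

1/3

Stage 1: f(3) = 3*(20) - 1*(-43) - 2*(3) = 97; iterating: f(3)=97, f(4)=357, f(5)=934, f(6)=2251, f(7)=5105, f(8)=11196, f(9)=23981, f(10)=50537, f(11)=105238, f(12)=217215, f(13)=445333, f(14)=908308, f(15)=1845161, f(16)=3736509; answer 3736509
Stage 2: A1 = 3736509; r = 2; total draws C(10,4) = 210; favorable C(8,4) = 70; P = 1/3; answer 1/3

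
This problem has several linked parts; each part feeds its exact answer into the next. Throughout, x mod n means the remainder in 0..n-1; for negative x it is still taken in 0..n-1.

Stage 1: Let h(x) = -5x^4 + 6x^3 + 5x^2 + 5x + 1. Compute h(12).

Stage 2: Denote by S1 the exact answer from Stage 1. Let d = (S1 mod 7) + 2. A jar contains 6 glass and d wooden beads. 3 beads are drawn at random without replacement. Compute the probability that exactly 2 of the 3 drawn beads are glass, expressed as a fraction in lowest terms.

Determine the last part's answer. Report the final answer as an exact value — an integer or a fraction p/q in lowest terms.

Stage 1: -5*(12)^4 + 6*(12)^3 + 5*(12)^2 + 5*(12)^1 + 1 = (-103680) + (10368) + (720) + (60) + (1) = -92531; answer -92531
Stage 2: S1 = -92531; d = 4; total draws C(10,3) = 120; favorable C(6,2)*C(4,1) = 60; P = 1/2; answer 1/2

1/2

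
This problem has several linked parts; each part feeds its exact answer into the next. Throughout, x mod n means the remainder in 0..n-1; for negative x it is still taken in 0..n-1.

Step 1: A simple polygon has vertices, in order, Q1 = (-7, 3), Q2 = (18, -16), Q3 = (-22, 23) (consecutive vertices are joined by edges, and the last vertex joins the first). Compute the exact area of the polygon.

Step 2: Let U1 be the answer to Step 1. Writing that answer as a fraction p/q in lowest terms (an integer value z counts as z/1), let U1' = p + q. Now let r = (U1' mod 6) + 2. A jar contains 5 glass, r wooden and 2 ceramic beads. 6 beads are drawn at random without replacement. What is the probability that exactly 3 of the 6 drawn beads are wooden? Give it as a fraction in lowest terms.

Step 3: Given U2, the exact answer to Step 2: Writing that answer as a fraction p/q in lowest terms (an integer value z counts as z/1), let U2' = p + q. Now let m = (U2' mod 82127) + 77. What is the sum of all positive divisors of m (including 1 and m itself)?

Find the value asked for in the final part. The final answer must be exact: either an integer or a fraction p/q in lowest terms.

Step 1: cross terms: (-7*-16 - 18*3)=58, (18*23 - -22*-16)=62, (-22*3 - -7*23)=95; twice the area = |215| = 215; area = 215/2; answer 215/2
Step 2: U1 = 215/2; threaded value p + q = 217; r = 3; total draws C(10,6) = 210; favorable C(3,3)*C(7,3) = 35; P = 1/6; answer 1/6
Step 3: U2 = 1/6; threaded value p + q = 7; m = 84; 84 = 2^2 * 3 * 7; sigma = (1 + 2 + 4) * (1 + 3) * (1 + 7) = 7 * 4 * 8 = 224; answer 224

224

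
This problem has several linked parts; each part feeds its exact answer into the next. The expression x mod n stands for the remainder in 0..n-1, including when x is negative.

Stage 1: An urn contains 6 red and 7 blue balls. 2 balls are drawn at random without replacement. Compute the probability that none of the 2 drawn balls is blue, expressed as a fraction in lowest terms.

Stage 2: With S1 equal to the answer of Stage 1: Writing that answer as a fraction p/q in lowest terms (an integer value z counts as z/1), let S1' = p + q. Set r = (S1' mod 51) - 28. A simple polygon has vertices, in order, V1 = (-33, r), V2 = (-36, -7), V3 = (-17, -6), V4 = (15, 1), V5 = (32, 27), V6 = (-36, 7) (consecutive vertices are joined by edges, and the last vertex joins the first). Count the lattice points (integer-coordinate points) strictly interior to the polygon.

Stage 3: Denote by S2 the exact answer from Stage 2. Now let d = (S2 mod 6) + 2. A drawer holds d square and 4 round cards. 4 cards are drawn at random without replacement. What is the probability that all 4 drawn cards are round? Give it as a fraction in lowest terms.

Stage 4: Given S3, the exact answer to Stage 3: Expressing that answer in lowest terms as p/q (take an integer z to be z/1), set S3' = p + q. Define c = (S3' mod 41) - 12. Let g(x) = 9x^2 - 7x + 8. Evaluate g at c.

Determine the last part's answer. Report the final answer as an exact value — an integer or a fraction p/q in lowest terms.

800

Stage 1: total draws C(13,2) = 78; favorable C(6,2) = 15; P = 5/26; answer 5/26
Stage 2: S1 = 5/26; threaded value p + q = 31; r = 3; cross terms: (-33*-7 - -36*3)=339, (-36*-6 - -17*-7)=97, (-17*1 - 15*-6)=73, (15*27 - 32*1)=373, (32*7 - -36*27)=1196, (-36*3 - -33*7)=123; twice the area = |2201| = 2201; area = 2201/2; boundary points = 1 + 1 + 1 + 1 + 4 + 1 = 9; strictly interior points = area - boundary/2 + 1 = 1097; answer 1097
Stage 3: S2 = 1097; d = 7; total draws C(11,4) = 330; favorable C(4,4) = 1; P = 1/330; answer 1/330
Stage 4: S3 = 1/330; threaded value p + q = 331; c = -9; 9*(-9)^2 - 7*(-9)^1 + 8 = (729) + (63) + (8) = 800; answer 800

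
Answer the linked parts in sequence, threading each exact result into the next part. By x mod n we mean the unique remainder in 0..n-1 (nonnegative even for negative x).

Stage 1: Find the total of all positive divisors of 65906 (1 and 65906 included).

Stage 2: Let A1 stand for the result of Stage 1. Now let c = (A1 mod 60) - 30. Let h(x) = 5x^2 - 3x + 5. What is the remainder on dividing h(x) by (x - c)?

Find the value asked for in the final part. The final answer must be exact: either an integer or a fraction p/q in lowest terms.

203

Stage 1: 65906 = 2 * 31 * 1063; sigma = (1 + 2) * (1 + 31) * (1 + 1063) = 3 * 32 * 1064 = 102144; answer 102144
Stage 2: A1 = 102144; c = -6; remainder = value at the root: 5*(-6)^2 - 3*(-6)^1 + 5 = (180) + (18) + (5) = 203; answer 203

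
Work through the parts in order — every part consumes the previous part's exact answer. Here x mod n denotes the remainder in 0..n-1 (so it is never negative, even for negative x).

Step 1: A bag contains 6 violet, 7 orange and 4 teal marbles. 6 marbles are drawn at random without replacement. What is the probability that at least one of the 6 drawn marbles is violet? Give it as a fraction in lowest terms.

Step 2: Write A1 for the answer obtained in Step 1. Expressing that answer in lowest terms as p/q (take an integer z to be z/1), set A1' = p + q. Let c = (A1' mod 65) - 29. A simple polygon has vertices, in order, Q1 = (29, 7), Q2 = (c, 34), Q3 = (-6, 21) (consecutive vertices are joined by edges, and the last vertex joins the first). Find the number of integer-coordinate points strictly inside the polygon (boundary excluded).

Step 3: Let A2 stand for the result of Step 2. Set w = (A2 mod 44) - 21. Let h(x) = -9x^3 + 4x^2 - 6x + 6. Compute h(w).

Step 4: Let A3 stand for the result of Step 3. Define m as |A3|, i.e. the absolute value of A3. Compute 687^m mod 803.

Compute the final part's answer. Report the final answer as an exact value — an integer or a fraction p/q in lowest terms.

240

Step 1: total draws C(17,6) = 12376; complement C(11,6) = 462; favorable 12376 - 462 = 11914; P = 851/884; answer 851/884
Step 2: A1 = 851/884; threaded value p + q = 1735; c = 16; cross terms: (29*34 - 16*7)=874, (16*21 - -6*34)=540, (-6*7 - 29*21)=-651; twice the area = |763| = 763; area = 763/2; boundary points = 1 + 1 + 7 = 9; strictly interior points = area - boundary/2 + 1 = 378; answer 378
Step 3: A2 = 378; w = 5; -9*(5)^3 + 4*(5)^2 - 6*(5)^1 + 6 = (-1125) + (100) + (-30) + (6) = -1049; answer -1049
Step 4: A3 = -1049; m = 1049; squarings mod 803: 687^1=687, 687^2=608, 687^4=284, 687^8=356, 687^16=665, 687^32=575, 687^64=592, 687^128=356, 687^256=665, 687^512=575, 687^1024=592; 687^1049 = 687^1 * 687^8 * 687^16 * 687^1024 = 240 (mod 803); answer 240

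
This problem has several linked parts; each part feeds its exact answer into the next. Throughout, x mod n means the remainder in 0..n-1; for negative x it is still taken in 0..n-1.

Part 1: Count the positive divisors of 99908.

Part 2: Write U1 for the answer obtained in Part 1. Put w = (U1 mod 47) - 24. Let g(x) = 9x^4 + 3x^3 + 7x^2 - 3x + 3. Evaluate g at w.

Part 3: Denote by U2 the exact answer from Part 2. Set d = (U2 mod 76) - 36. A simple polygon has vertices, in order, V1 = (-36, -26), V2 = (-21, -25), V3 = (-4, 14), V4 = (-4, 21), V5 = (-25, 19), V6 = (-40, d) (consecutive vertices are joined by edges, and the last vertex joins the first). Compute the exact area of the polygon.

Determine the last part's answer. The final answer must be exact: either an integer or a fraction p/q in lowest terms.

1206

Part 1: 99908 = 2^2 * 24977; number of divisors = (2+1) * (1+1) = 6; answer 6
Part 2: U1 = 6; w = -18; 9*(-18)^4 + 3*(-18)^3 + 7*(-18)^2 - 3*(-18)^1 + 3 = (944784) + (-17496) + (2268) + (54) + (3) = 929613; answer 929613
Part 3: U2 = 929613; d = 21; cross terms: (-36*-25 - -21*-26)=354, (-21*14 - -4*-25)=-394, (-4*21 - -4*14)=-28, (-4*19 - -25*21)=449, (-25*21 - -40*19)=235, (-40*-26 - -36*21)=1796; twice the area = |2412| = 2412; area = 1206; answer 1206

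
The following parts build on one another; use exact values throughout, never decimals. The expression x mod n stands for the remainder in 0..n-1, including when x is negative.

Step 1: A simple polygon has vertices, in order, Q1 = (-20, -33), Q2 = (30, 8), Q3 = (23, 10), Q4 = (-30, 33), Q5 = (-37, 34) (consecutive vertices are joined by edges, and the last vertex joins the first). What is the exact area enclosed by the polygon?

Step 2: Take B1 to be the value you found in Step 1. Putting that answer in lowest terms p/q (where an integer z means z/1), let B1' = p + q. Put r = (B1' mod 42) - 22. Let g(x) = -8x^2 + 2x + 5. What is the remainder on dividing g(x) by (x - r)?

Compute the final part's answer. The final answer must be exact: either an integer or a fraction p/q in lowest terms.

-1321

Step 1: cross terms: (-20*8 - 30*-33)=830, (30*10 - 23*8)=116, (23*33 - -30*10)=1059, (-30*34 - -37*33)=201, (-37*-33 - -20*34)=1901; twice the area = |4107| = 4107; area = 4107/2; answer 4107/2
Step 2: B1 = 4107/2; threaded value p + q = 4109; r = 13; remainder = value at the root: -8*(13)^2 + 2*(13)^1 + 5 = (-1352) + (26) + (5) = -1321; answer -1321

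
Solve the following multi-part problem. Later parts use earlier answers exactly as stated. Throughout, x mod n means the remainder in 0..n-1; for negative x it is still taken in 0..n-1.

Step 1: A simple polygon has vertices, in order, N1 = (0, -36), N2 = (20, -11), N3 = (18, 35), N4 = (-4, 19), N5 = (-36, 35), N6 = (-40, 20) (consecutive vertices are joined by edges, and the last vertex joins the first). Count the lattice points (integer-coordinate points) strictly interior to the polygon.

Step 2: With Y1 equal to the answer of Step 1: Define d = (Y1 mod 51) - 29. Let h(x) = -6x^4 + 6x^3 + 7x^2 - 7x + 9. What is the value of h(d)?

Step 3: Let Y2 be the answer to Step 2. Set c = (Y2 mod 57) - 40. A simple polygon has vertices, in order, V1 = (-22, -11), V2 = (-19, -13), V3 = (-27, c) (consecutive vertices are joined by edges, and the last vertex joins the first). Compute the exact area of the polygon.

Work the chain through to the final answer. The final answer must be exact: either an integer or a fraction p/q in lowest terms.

47/2

Step 1: cross terms: (0*-11 - 20*-36)=720, (20*35 - 18*-11)=898, (18*19 - -4*35)=482, (-4*35 - -36*19)=544, (-36*20 - -40*35)=680, (-40*-36 - 0*20)=1440; twice the area = |4764| = 4764; area = 2382; boundary points = 5 + 2 + 2 + 16 + 1 + 8 = 34; strictly interior points = area - boundary/2 + 1 = 2366; answer 2366
Step 2: Y1 = 2366; d = -9; -6*(-9)^4 + 6*(-9)^3 + 7*(-9)^2 - 7*(-9)^1 + 9 = (-39366) + (-4374) + (567) + (63) + (9) = -43101; answer -43101
Step 3: Y2 = -43101; c = 8; cross terms: (-22*-13 - -19*-11)=77, (-19*8 - -27*-13)=-503, (-27*-11 - -22*8)=473; twice the area = |47| = 47; area = 47/2; answer 47/2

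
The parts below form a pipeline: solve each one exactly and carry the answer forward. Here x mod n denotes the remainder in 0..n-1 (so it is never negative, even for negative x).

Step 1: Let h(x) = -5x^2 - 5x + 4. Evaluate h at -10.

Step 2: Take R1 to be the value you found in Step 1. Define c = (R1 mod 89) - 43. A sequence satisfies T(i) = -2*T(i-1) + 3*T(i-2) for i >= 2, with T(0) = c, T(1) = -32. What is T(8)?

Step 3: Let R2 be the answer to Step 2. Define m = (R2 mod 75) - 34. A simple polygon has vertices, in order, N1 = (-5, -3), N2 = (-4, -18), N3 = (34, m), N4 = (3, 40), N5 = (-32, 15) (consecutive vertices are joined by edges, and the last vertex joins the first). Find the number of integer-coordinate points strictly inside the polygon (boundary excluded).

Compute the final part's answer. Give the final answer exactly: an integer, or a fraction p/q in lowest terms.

1797

Step 1: -5*(-10)^2 - 5*(-10)^1 + 4 = (-500) + (50) + (4) = -446; answer -446
Step 2: R1 = -446; c = 45; T(2) = -2*(-32) + 3*(45) = 199; iterating: T(2)=199, T(3)=-494, T(4)=1585, T(5)=-4652, T(6)=14059, T(7)=-42074, T(8)=126325; answer 126325
Step 3: R2 = 126325; m = -9; cross terms: (-5*-18 - -4*-3)=78, (-4*-9 - 34*-18)=648, (34*40 - 3*-9)=1387, (3*15 - -32*40)=1325, (-32*-3 - -5*15)=171; twice the area = |3609| = 3609; area = 3609/2; boundary points = 1 + 1 + 1 + 5 + 9 = 17; strictly interior points = area - boundary/2 + 1 = 1797; answer 1797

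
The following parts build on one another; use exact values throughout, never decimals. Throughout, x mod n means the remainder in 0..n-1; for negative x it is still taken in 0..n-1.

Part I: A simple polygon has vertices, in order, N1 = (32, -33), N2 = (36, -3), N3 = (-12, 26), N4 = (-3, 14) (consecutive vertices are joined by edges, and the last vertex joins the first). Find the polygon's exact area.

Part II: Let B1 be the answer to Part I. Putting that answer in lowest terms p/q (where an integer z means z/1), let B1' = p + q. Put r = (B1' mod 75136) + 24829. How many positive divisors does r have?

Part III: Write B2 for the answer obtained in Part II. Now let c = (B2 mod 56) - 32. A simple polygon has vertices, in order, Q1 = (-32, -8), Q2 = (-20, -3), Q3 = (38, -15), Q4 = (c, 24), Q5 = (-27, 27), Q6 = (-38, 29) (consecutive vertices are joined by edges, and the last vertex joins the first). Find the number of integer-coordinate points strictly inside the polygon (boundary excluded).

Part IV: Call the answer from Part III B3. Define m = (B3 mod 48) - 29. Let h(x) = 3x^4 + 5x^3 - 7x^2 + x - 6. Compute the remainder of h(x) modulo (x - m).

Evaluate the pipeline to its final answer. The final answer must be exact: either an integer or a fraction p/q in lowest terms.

215306

Part I: cross terms: (32*-3 - 36*-33)=1092, (36*26 - -12*-3)=900, (-12*14 - -3*26)=-90, (-3*-33 - 32*14)=-349; twice the area = |1553| = 1553; area = 1553/2; answer 1553/2
Part II: B1 = 1553/2; threaded value p + q = 1555; r = 26384; 26384 = 2^4 * 17 * 97; number of divisors = (4+1) * (1+1) * (1+1) = 20; answer 20
Part III: B2 = 20; c = -12; cross terms: (-32*-3 - -20*-8)=-64, (-20*-15 - 38*-3)=414, (38*24 - -12*-15)=732, (-12*27 - -27*24)=324, (-27*29 - -38*27)=243, (-38*-8 - -32*29)=1232; twice the area = |2881| = 2881; area = 2881/2; boundary points = 1 + 2 + 1 + 3 + 1 + 1 = 9; strictly interior points = area - boundary/2 + 1 = 1437; answer 1437
Part IV: B3 = 1437; m = 16; remainder = value at the root: 3*(16)^4 + 5*(16)^3 - 7*(16)^2 + 1*(16)^1 - 6 = (196608) + (20480) + (-1792) + (16) + (-6) = 215306; answer 215306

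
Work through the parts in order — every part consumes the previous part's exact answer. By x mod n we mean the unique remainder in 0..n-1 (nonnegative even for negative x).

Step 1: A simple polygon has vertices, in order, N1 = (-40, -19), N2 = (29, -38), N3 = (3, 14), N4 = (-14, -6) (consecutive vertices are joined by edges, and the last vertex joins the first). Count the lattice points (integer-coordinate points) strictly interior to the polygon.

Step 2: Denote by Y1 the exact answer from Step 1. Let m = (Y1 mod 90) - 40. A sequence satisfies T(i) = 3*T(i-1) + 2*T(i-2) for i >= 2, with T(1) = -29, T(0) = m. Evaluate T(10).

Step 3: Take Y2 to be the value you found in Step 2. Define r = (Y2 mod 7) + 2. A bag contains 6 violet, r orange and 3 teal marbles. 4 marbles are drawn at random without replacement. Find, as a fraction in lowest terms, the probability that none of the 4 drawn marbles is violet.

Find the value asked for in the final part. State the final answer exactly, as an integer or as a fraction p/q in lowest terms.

Step 1: cross terms: (-40*-38 - 29*-19)=2071, (29*14 - 3*-38)=520, (3*-6 - -14*14)=178, (-14*-19 - -40*-6)=26; twice the area = |2795| = 2795; area = 2795/2; boundary points = 1 + 26 + 1 + 13 = 41; strictly interior points = area - boundary/2 + 1 = 1378; answer 1378
Step 2: Y1 = 1378; m = -12; T(2) = 3*(-29) + 2*(-12) = -111; iterating: T(2)=-111, T(3)=-391, T(4)=-1395, T(5)=-4967, T(6)=-17691, T(7)=-63007, T(8)=-224403, T(9)=-799223, T(10)=-2846475; answer -2846475
Step 3: Y2 = -2846475; r = 7; total draws C(16,4) = 1820; favorable C(10,4) = 210; P = 3/26; answer 3/26

3/26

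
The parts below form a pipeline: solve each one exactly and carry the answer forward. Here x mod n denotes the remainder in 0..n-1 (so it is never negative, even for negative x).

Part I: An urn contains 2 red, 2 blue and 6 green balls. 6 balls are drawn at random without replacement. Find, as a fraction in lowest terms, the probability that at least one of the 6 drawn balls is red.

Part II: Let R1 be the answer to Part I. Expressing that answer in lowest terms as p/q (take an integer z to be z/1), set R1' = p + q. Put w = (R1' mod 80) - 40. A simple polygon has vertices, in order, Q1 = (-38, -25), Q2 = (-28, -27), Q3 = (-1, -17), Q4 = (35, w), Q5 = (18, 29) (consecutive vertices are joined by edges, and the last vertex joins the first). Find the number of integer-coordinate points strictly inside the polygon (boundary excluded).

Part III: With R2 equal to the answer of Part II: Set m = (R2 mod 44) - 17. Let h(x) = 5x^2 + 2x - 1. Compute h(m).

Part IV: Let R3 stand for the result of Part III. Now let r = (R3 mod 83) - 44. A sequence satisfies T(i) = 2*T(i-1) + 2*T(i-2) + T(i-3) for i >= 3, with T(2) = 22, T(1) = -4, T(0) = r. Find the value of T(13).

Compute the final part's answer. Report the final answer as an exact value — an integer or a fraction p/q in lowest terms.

590524

Part I: total draws C(10,6) = 210; complement C(8,6) = 28; favorable 210 - 28 = 182; P = 13/15; answer 13/15
Part II: R1 = 13/15; threaded value p + q = 28; w = -12; cross terms: (-38*-27 - -28*-25)=326, (-28*-17 - -1*-27)=449, (-1*-12 - 35*-17)=607, (35*29 - 18*-12)=1231, (18*-25 - -38*29)=652; twice the area = |3265| = 3265; area = 3265/2; boundary points = 2 + 1 + 1 + 1 + 2 = 7; strictly interior points = area - boundary/2 + 1 = 1630; answer 1630
Part III: R2 = 1630; m = -15; 5*(-15)^2 + 2*(-15)^1 - 1 = (1125) + (-30) + (-1) = 1094; answer 1094
Part IV: R3 = 1094; r = -29; T(3) = 2*(22) + 2*(-4) + 1*(-29) = 7; iterating: T(3)=7, T(4)=54, T(5)=144, T(6)=403, T(7)=1148, T(8)=3246, T(9)=9191, T(10)=26022, T(11)=73672, T(12)=208579, T(13)=590524; answer 590524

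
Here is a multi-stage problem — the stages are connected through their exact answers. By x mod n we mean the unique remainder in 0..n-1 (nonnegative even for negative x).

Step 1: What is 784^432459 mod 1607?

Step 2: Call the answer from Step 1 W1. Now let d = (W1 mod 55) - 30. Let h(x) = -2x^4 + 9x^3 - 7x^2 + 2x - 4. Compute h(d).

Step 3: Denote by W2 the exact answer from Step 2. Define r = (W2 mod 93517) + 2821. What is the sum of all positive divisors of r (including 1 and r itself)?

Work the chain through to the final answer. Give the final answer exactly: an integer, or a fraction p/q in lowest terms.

86924

Step 1: squarings mod 1607: 784^1=784, 784^2=782, 784^4=864, 784^8=848, 784^16=775, 784^32=1214, 784^64=177, 784^128=796, 784^256=458, 784^512=854, 784^1024=1345, 784^2048=1150, 784^4096=1546, 784^8192=507, 784^16384=1536, 784^32768=220, 784^65536=190, 784^131072=746, 784^262144=494; 784^432459 = 784^1 * 784^2 * 784^8 * 784^64 * 784^256 * 784^2048 * 784^4096 * 784^32768 * 784^131072 * 784^262144 = 841 (mod 1607); answer 841
Step 2: W1 = 841; d = -14; -2*(-14)^4 + 9*(-14)^3 - 7*(-14)^2 + 2*(-14)^1 - 4 = (-76832) + (-24696) + (-1372) + (-28) + (-4) = -102932; answer -102932
Step 3: W2 = -102932; r = 86923; 86923 is prime, so its only divisors are 1 and 86923; sigma = 1 + 86923 = 86924; answer 86924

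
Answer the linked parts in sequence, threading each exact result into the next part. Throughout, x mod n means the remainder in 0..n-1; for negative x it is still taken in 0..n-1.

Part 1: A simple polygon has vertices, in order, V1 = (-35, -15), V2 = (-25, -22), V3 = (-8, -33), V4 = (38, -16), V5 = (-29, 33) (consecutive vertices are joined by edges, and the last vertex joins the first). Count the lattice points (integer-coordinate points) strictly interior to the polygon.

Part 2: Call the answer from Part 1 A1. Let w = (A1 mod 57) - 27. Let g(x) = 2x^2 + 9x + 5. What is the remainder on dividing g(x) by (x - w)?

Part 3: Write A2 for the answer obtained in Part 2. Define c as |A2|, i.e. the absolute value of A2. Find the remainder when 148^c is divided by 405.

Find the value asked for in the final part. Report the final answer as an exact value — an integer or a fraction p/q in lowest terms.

Part 1: cross terms: (-35*-22 - -25*-15)=395, (-25*-33 - -8*-22)=649, (-8*-16 - 38*-33)=1382, (38*33 - -29*-16)=790, (-29*-15 - -35*33)=1590; twice the area = |4806| = 4806; area = 2403; boundary points = 1 + 1 + 1 + 1 + 6 = 10; strictly interior points = area - boundary/2 + 1 = 2399; answer 2399
Part 2: A1 = 2399; w = -22; remainder = value at the root: 2*(-22)^2 + 9*(-22)^1 + 5 = (968) + (-198) + (5) = 775; answer 775
Part 3: A2 = 775; c = 775; squarings mod 405: 148^1=148, 148^2=34, 148^4=346, 148^8=241, 148^16=166, 148^32=16, 148^64=256, 148^128=331, 148^256=211, 148^512=376; 148^775 = 148^1 * 148^2 * 148^4 * 148^256 * 148^512 = 202 (mod 405); answer 202

202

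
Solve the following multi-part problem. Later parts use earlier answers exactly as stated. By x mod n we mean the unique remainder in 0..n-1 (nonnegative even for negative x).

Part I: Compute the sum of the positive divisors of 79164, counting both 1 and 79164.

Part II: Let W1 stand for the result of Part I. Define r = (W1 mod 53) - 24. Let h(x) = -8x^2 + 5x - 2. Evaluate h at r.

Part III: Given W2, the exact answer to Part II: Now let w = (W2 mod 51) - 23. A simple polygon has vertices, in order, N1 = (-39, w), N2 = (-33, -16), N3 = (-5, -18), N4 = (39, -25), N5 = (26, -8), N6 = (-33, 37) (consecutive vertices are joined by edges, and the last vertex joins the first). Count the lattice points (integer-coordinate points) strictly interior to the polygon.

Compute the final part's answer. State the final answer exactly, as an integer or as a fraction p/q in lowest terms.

2217

Part I: 79164 = 2^2 * 3^3 * 733; sigma = (1 + 2 + 4) * (1 + 3 + 9 + 27) * (1 + 733) = 7 * 40 * 734 = 205520; answer 205520
Part II: W1 = 205520; r = 15; -8*(15)^2 + 5*(15)^1 - 2 = (-1800) + (75) + (-2) = -1727; answer -1727
Part III: W2 = -1727; w = -16; cross terms: (-39*-16 - -33*-16)=96, (-33*-18 - -5*-16)=514, (-5*-25 - 39*-18)=827, (39*-8 - 26*-25)=338, (26*37 - -33*-8)=698, (-33*-16 - -39*37)=1971; twice the area = |4444| = 4444; area = 2222; boundary points = 6 + 2 + 1 + 1 + 1 + 1 = 12; strictly interior points = area - boundary/2 + 1 = 2217; answer 2217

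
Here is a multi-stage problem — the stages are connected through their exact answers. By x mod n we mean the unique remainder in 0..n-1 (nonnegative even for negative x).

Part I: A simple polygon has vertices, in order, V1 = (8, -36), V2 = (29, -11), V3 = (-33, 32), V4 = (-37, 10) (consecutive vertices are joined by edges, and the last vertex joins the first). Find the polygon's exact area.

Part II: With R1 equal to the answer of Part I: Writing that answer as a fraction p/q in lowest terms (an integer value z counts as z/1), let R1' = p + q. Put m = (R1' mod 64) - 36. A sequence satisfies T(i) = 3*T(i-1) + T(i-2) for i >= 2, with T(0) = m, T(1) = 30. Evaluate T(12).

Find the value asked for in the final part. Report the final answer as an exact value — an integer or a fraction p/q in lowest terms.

Part I: cross terms: (8*-11 - 29*-36)=956, (29*32 - -33*-11)=565, (-33*10 - -37*32)=854, (-37*-36 - 8*10)=1252; twice the area = |3627| = 3627; area = 3627/2; answer 3627/2
Part II: R1 = 3627/2; threaded value p + q = 3629; m = 9; T(2) = 3*(30) + 1*(9) = 99; iterating: T(2)=99, T(3)=327, T(4)=1080, T(5)=3567, T(6)=11781, T(7)=38910, T(8)=128511, T(9)=424443, T(10)=1401840, T(11)=4629963, T(12)=15291729; answer 15291729

15291729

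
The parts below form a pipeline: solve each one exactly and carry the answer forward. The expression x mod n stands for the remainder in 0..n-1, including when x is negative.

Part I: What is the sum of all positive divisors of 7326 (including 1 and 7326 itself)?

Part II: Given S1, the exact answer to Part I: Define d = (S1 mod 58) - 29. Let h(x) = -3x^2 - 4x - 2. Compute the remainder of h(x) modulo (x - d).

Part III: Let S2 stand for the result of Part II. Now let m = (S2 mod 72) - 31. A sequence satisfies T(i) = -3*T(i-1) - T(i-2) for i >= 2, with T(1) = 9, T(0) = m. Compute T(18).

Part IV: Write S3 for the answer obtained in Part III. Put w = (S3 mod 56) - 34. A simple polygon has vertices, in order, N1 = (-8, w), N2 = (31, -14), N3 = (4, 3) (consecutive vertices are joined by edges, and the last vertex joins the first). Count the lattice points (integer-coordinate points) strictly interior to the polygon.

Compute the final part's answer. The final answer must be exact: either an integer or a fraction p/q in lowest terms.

Part I: 7326 = 2 * 3^2 * 11 * 37; sigma = (1 + 2) * (1 + 3 + 9) * (1 + 11) * (1 + 37) = 3 * 13 * 12 * 38 = 17784; answer 17784
Part II: S1 = 17784; d = 7; remainder = value at the root: -3*(7)^2 - 4*(7)^1 - 2 = (-147) + (-28) + (-2) = -177; answer -177
Part III: S2 = -177; m = 8; T(2) = -3*(9) - 1*(8) = -35; iterating: T(2)=-35, T(3)=96, T(4)=-253, T(5)=663, T(6)=-1736, T(7)=4545, T(8)=-11899, T(9)=31152, T(10)=-81557, T(11)=213519, T(12)=-559000, T(13)=1463481, T(14)=-3831443, T(15)=10030848, T(16)=-26261101, T(17)=68752455, T(18)=-179996264; answer -179996264
Part IV: S3 = -179996264; w = -34; cross terms: (-8*-14 - 31*-34)=1166, (31*3 - 4*-14)=149, (4*-34 - -8*3)=-112; twice the area = |1203| = 1203; area = 1203/2; boundary points = 1 + 1 + 1 = 3; strictly interior points = area - boundary/2 + 1 = 601; answer 601

601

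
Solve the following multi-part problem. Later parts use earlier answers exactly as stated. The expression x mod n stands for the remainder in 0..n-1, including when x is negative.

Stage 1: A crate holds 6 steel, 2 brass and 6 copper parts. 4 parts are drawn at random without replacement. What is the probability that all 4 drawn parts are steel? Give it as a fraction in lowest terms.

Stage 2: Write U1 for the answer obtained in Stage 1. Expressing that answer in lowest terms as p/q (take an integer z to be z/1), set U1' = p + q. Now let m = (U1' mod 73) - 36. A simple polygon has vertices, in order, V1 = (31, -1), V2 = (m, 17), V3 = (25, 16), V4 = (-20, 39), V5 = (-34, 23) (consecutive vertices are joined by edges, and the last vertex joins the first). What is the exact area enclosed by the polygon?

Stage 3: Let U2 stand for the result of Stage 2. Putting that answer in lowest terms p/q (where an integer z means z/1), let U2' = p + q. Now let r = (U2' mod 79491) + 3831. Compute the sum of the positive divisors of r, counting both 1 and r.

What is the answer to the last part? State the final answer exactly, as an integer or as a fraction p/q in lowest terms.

Stage 1: total draws C(14,4) = 1001; favorable C(6,4) = 15; P = 15/1001; answer 15/1001
Stage 2: U1 = 15/1001; threaded value p + q = 1016; m = 31; cross terms: (31*17 - 31*-1)=558, (31*16 - 25*17)=71, (25*39 - -20*16)=1295, (-20*23 - -34*39)=866, (-34*-1 - 31*23)=-679; twice the area = |2111| = 2111; area = 2111/2; answer 2111/2
Stage 3: U2 = 2111/2; threaded value p + q = 2113; r = 5944; 5944 = 2^3 * 743; sigma = (1 + 2 + 4 + 8) * (1 + 743) = 15 * 744 = 11160; answer 11160

11160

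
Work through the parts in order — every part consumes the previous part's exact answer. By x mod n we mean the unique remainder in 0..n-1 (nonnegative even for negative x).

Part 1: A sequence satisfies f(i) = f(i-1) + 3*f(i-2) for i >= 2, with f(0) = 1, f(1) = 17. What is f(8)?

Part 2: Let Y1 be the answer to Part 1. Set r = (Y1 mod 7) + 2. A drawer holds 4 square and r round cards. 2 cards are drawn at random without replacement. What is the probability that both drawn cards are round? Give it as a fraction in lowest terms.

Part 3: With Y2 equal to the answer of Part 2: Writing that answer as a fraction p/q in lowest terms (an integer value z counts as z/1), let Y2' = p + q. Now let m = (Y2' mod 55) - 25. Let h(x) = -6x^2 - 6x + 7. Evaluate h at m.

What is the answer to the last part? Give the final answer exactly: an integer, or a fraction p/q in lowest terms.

-2513

Part 1: f(2) = 1*(17) + 3*(1) = 20; iterating: f(2)=20, f(3)=71, f(4)=131, f(5)=344, f(6)=737, f(7)=1769, f(8)=3980; answer 3980
Part 2: Y1 = 3980; r = 6; total draws C(10,2) = 45; favorable C(6,2) = 15; P = 1/3; answer 1/3
Part 3: Y2 = 1/3; threaded value p + q = 4; m = -21; -6*(-21)^2 - 6*(-21)^1 + 7 = (-2646) + (126) + (7) = -2513; answer -2513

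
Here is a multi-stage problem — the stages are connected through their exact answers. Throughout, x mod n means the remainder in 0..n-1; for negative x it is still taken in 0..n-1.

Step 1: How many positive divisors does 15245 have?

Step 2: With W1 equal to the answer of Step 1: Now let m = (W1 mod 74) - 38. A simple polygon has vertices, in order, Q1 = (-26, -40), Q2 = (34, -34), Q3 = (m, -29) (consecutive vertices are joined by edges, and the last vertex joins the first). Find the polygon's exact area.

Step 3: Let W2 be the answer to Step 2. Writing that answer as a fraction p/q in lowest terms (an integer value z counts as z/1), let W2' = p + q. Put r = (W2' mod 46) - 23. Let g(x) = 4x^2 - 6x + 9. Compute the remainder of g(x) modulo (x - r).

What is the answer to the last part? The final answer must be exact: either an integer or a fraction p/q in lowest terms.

349

Step 1: 15245 = 5 * 3049; number of divisors = (1+1) * (1+1) = 4; answer 4
Step 2: W1 = 4; m = -34; cross terms: (-26*-34 - 34*-40)=2244, (34*-29 - -34*-34)=-2142, (-34*-40 - -26*-29)=606; twice the area = |708| = 708; area = 354; answer 354
Step 3: W2 = 354; threaded value p + q = 355; r = 10; remainder = value at the root: 4*(10)^2 - 6*(10)^1 + 9 = (400) + (-60) + (9) = 349; answer 349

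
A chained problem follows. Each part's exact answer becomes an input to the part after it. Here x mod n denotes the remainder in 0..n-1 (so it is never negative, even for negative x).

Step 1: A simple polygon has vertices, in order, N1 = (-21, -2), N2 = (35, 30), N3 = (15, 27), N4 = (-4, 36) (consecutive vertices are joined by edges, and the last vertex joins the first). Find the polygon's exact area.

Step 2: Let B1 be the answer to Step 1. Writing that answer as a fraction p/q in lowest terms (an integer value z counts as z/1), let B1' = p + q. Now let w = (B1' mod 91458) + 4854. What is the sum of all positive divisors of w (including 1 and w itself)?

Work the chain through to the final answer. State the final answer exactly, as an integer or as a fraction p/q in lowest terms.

6204

Step 1: cross terms: (-21*30 - 35*-2)=-560, (35*27 - 15*30)=495, (15*36 - -4*27)=648, (-4*-2 - -21*36)=764; twice the area = |1347| = 1347; area = 1347/2; answer 1347/2
Step 2: B1 = 1347/2; threaded value p + q = 1349; w = 6203; 6203 is prime, so its only divisors are 1 and 6203; sigma = 1 + 6203 = 6204; answer 6204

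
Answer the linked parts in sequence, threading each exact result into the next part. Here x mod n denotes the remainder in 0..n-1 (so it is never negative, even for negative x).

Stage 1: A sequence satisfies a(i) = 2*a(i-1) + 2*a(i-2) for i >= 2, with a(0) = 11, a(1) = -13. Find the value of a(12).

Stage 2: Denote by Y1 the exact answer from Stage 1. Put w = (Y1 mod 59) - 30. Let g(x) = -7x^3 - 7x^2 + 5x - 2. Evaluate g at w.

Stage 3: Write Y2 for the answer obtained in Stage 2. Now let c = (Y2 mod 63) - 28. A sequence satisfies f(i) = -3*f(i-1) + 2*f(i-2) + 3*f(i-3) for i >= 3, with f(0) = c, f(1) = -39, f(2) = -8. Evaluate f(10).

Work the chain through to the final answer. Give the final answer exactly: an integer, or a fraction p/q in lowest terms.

Stage 1: a(2) = 2*(-13) + 2*(11) = -4; iterating: a(2)=-4, a(3)=-34, a(4)=-76, a(5)=-220, a(6)=-592, a(7)=-1624, a(8)=-4432, a(9)=-12112, a(10)=-33088, a(11)=-90400, a(12)=-246976; answer -246976
Stage 2: Y1 = -246976; w = 27; -7*(27)^3 - 7*(27)^2 + 5*(27)^1 - 2 = (-137781) + (-5103) + (135) + (-2) = -142751; answer -142751
Stage 3: Y2 = -142751; c = -21; f(3) = -3*(-8) + 2*(-39) + 3*(-21) = -117; iterating: f(3)=-117, f(4)=218, f(5)=-912, f(6)=2821, f(7)=-9633, f(8)=31805, f(9)=-106218, f(10)=353365; answer 353365

353365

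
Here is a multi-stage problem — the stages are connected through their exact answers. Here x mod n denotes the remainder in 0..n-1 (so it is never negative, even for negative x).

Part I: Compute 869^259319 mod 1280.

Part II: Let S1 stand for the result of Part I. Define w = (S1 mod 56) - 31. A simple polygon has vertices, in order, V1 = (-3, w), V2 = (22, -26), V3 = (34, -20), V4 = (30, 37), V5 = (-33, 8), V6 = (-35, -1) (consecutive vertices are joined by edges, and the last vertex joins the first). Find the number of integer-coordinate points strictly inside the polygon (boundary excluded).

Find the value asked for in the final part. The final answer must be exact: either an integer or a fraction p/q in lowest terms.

1670

Part I: squarings mod 1280: 869^1=869, 869^2=1241, 869^4=241, 869^8=481, 869^16=961, 869^32=641, 869^64=1, 869^128=1, 869^256=1, 869^512=1, 869^1024=1, 869^2048=1, 869^4096=1, 869^8192=1, 869^16384=1, 869^32768=1, 869^65536=1, 869^131072=1; 869^259319 = 869^1 * 869^2 * 869^4 * 869^16 * 869^32 * 869^64 * 869^128 * 869^1024 * 869^4096 * 869^8192 * 869^16384 * 869^32768 * 869^65536 * 869^131072 = 269 (mod 1280); answer 269
Part II: S1 = 269; w = 14; cross terms: (-3*-26 - 22*14)=-230, (22*-20 - 34*-26)=444, (34*37 - 30*-20)=1858, (30*8 - -33*37)=1461, (-33*-1 - -35*8)=313, (-35*14 - -3*-1)=-493; twice the area = |3353| = 3353; area = 3353/2; boundary points = 5 + 6 + 1 + 1 + 1 + 1 = 15; strictly interior points = area - boundary/2 + 1 = 1670; answer 1670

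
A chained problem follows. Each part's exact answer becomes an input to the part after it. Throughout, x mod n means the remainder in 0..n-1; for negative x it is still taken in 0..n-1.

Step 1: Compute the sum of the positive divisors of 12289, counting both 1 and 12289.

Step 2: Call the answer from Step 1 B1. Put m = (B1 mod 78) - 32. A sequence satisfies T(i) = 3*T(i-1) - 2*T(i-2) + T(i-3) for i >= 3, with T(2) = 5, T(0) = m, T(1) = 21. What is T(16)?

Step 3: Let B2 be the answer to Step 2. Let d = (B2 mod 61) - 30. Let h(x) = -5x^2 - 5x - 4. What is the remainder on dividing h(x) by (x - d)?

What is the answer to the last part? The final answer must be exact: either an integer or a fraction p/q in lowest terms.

Step 1: 12289 is prime, so its only divisors are 1 and 12289; sigma = 1 + 12289 = 12290; answer 12290
Step 2: B1 = 12290; m = 12; T(3) = 3*(5) - 2*(21) + 1*(12) = -15; iterating: T(3)=-15, T(4)=-34, T(5)=-67, T(6)=-148, T(7)=-344, T(8)=-803, T(9)=-1869, T(10)=-4345, T(11)=-10100, T(12)=-23479, T(13)=-54582, T(14)=-126888, T(15)=-294979, T(16)=-685743; answer -685743
Step 3: B2 = -685743; d = -11; remainder = value at the root: -5*(-11)^2 - 5*(-11)^1 - 4 = (-605) + (55) + (-4) = -554; answer -554

-554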